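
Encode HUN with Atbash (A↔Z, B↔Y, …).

H(7) → S(18)
U(20) → F(5)
N(13) → M(12)

SFM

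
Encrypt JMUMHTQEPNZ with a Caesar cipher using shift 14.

J(9): 9+14=23 → X
M(12): 12+14=26≡0 → A
U(20): 20+14=34≡8 → I
M(12): 12+14=26≡0 → A
H(7): 7+14=21 → V
T(19): 19+14=33≡7 → H
Q(16): 16+14=30≡4 → E
E(4): 4+14=18 → S
P(15): 15+14=29≡3 → D
N(13): 13+14=27≡1 → B
Z(25): 25+14=39≡13 → N

XAIAVHESDBN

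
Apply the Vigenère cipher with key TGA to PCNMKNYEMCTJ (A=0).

Repeat the key across the message: TGATGATGATGA
P(15)+T(19): 34≡8 → I
C(2)+G(6): 8 → I
N(13)+A(0): 13 → N
M(12)+T(19): 31≡5 → F
K(10)+G(6): 16 → Q
N(13)+A(0): 13 → N
Y(24)+T(19): 43≡17 → R
E(4)+G(6): 10 → K
M(12)+A(0): 12 → M
C(2)+T(19): 21 → V
T(19)+G(6): 25 → Z
J(9)+A(0): 9 → J

IINFQNRKMVZJ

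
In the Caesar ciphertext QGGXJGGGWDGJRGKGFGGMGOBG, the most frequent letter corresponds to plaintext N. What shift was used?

The most frequent ciphertext letter is G (appears 12 times).
G is position 6; N is position 13.
Shift = -7≡19.

19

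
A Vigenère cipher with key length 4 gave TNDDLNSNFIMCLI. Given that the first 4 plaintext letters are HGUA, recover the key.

Subtract each crib letter from the matching ciphertext letter (mod 26):
T(19)−H(7)=12 → M
N(13)−G(6)=7 → H
D(3)−U(20)=-17≡9 → J
D(3)−A(0)=3 → D

MHJD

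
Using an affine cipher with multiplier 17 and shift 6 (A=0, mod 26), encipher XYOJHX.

HYKDVH

X(23): 17·23+6=397≡7 → H
Y(24): 17·24+6=414≡24 → Y
O(14): 17·14+6=244≡10 → K
J(9): 17·9+6=159≡3 → D
H(7): 17·7+6=125≡21 → V
X(23): 17·23+6=397≡7 → H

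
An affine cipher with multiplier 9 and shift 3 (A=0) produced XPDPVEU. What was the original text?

IKAKCDZ

The inverse of 9 mod 26 is 3, since 9·3=27≡1. Apply D(y)=3·(y−3) mod 26:
X(23): 3·(23−3)=60≡8 → I
P(15): 3·(15−3)=36≡10 → K
D(3): 3·(3−3)=0 → A
P(15): 3·(15−3)=36≡10 → K
V(21): 3·(21−3)=54≡2 → C
E(4): 3·(4−3)=3 → D
U(20): 3·(20−3)=51≡25 → Z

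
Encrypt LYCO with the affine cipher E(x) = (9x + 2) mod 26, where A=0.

L(11): 9·11+2=101≡23 → X
Y(24): 9·24+2=218≡10 → K
C(2): 9·2+2=20 → U
O(14): 9·14+2=128≡24 → Y

XKUY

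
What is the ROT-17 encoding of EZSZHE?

VQJQYV

E(4): 4+17=21 → V
Z(25): 25+17=42≡16 → Q
S(18): 18+17=35≡9 → J
Z(25): 25+17=42≡16 → Q
H(7): 7+17=24 → Y
E(4): 4+17=21 → V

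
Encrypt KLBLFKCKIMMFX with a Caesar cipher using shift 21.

K(10): 10+21=31≡5 → F
L(11): 11+21=32≡6 → G
B(1): 1+21=22 → W
L(11): 11+21=32≡6 → G
F(5): 5+21=26≡0 → A
K(10): 10+21=31≡5 → F
C(2): 2+21=23 → X
K(10): 10+21=31≡5 → F
I(8): 8+21=29≡3 → D
M(12): 12+21=33≡7 → H
M(12): 12+21=33≡7 → H
F(5): 5+21=26≡0 → A
X(23): 23+21=44≡18 → S

FGWGAFXFDHHAS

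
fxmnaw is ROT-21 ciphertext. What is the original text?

kcrsfb

f(5): 5−21=-16≡10 → k
x(23): 23−21=2 → c
m(12): 12−21=-9≡17 → r
n(13): 13−21=-8≡18 → s
a(0): 0−21=-21≡5 → f
w(22): 22−21=1 → b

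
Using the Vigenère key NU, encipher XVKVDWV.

Repeat the key across the message: NUNUNUN
X(23)+N(13): 36≡10 → K
V(21)+U(20): 41≡15 → P
K(10)+N(13): 23 → X
V(21)+U(20): 41≡15 → P
D(3)+N(13): 16 → Q
W(22)+U(20): 42≡16 → Q
V(21)+N(13): 34≡8 → I

KPXPQQI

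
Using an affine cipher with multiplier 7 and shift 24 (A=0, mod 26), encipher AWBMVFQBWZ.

A(0): 7·0+24=24 → Y
W(22): 7·22+24=178≡22 → W
B(1): 7·1+24=31≡5 → F
M(12): 7·12+24=108≡4 → E
V(21): 7·21+24=171≡15 → P
F(5): 7·5+24=59≡7 → H
Q(16): 7·16+24=136≡6 → G
B(1): 7·1+24=31≡5 → F
W(22): 7·22+24=178≡22 → W
Z(25): 7·25+24=199≡17 → R

YWFEPHGFWR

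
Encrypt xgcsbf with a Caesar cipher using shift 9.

x(23): 23+9=32≡6 → g
g(6): 6+9=15 → p
c(2): 2+9=11 → l
s(18): 18+9=27≡1 → b
b(1): 1+9=10 → k
f(5): 5+9=14 → o

gplbko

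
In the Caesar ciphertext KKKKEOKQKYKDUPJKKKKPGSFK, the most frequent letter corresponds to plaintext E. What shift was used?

6

The most frequent ciphertext letter is K (appears 12 times).
K is position 10; E is position 4.
Shift = 6.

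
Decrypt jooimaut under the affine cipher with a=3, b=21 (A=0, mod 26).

The inverse of 3 mod 26 is 9, since 3·9=27≡1. Apply D(y)=9·(y−21) mod 26:
j(9): 9·(9−21)=-108≡22 → w
o(14): 9·(14−21)=-63≡15 → p
o(14): 9·(14−21)=-63≡15 → p
i(8): 9·(8−21)=-117≡13 → n
m(12): 9·(12−21)=-81≡23 → x
a(0): 9·(0−21)=-189≡19 → t
u(20): 9·(20−21)=-9≡17 → r
t(19): 9·(19−21)=-18≡8 → i

wppnxtri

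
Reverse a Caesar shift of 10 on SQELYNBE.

IGUBODRU

S(18): 18−10=8 → I
Q(16): 16−10=6 → G
E(4): 4−10=-6≡20 → U
L(11): 11−10=1 → B
Y(24): 24−10=14 → O
N(13): 13−10=3 → D
B(1): 1−10=-9≡17 → R
E(4): 4−10=-6≡20 → U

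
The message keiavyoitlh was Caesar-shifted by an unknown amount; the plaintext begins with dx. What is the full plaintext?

From the crib: k(10)−d(3)=7, so the shift is 7.
Subtract 7 from each ciphertext letter:
k(10): 10−7=3 → d
e(4): 4−7=-3≡23 → x
i(8): 8−7=1 → b
a(0): 0−7=-7≡19 → t
v(21): 21−7=14 → o
y(24): 24−7=17 → r
o(14): 14−7=7 → h
i(8): 8−7=1 → b
t(19): 19−7=12 → m
l(11): 11−7=4 → e
h(7): 7−7=0 → a

dxbtorhbmea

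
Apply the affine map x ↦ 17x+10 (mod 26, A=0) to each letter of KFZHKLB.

K(10): 17·10+10=180≡24 → Y
F(5): 17·5+10=95≡17 → R
Z(25): 17·25+10=435≡19 → T
H(7): 17·7+10=129≡25 → Z
K(10): 17·10+10=180≡24 → Y
L(11): 17·11+10=197≡15 → P
B(1): 17·1+10=27≡1 → B

YRTZYPB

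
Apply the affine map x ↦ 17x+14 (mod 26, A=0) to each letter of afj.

a(0): 17·0+14=14 → o
f(5): 17·5+14=99≡21 → v
j(9): 17·9+14=167≡11 → l

ovl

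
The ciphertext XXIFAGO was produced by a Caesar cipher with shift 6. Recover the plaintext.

X(23): 23−6=17 → R
X(23): 23−6=17 → R
I(8): 8−6=2 → C
F(5): 5−6=-1≡25 → Z
A(0): 0−6=-6≡20 → U
G(6): 6−6=0 → A
O(14): 14−6=8 → I

RRCZUAI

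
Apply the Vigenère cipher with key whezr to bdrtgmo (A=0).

Repeat the key across the message: whezrwh
b(1)+w(22): 23 → x
d(3)+h(7): 10 → k
r(17)+e(4): 21 → v
t(19)+z(25): 44≡18 → s
g(6)+r(17): 23 → x
m(12)+w(22): 34≡8 → i
o(14)+h(7): 21 → v

xkvsxiv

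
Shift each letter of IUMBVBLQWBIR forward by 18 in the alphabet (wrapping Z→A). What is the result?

I(8): 8+18=26≡0 → A
U(20): 20+18=38≡12 → M
M(12): 12+18=30≡4 → E
B(1): 1+18=19 → T
V(21): 21+18=39≡13 → N
B(1): 1+18=19 → T
L(11): 11+18=29≡3 → D
Q(16): 16+18=34≡8 → I
W(22): 22+18=40≡14 → O
B(1): 1+18=19 → T
I(8): 8+18=26≡0 → A
R(17): 17+18=35≡9 → J

AMETNTDIOTAJ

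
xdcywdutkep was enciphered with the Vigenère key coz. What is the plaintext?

Repeat the key across the ciphertext: cozcozcozco
x(23)−c(2): 21 → v
d(3)−o(14): -11≡15 → p
c(2)−z(25): -23≡3 → d
y(24)−c(2): 22 → w
w(22)−o(14): 8 → i
d(3)−z(25): -22≡4 → e
u(20)−c(2): 18 → s
t(19)−o(14): 5 → f
k(10)−z(25): -15≡11 → l
e(4)−c(2): 2 → c
p(15)−o(14): 1 → b

vpdwiesflcb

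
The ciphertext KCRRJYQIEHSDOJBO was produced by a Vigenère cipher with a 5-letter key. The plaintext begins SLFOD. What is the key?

Subtract each crib letter from the matching ciphertext letter (mod 26):
K(10)−S(18)=-8≡18 → S
C(2)−L(11)=-9≡17 → R
R(17)−F(5)=12 → M
R(17)−O(14)=3 → D
J(9)−D(3)=6 → G

SRMDG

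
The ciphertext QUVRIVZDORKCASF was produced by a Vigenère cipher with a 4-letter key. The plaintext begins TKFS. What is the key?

XKQZ

Subtract each crib letter from the matching ciphertext letter (mod 26):
Q(16)−T(19)=-3≡23 → X
U(20)−K(10)=10 → K
V(21)−F(5)=16 → Q
R(17)−S(18)=-1≡25 → Z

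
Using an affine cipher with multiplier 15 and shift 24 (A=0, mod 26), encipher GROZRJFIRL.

KTAJTDVOTH

G(6): 15·6+24=114≡10 → K
R(17): 15·17+24=279≡19 → T
O(14): 15·14+24=234≡0 → A
Z(25): 15·25+24=399≡9 → J
R(17): 15·17+24=279≡19 → T
J(9): 15·9+24=159≡3 → D
F(5): 15·5+24=99≡21 → V
I(8): 15·8+24=144≡14 → O
R(17): 15·17+24=279≡19 → T
L(11): 15·11+24=189≡7 → H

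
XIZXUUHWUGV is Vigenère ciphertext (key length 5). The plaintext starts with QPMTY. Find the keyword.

Subtract each crib letter from the matching ciphertext letter (mod 26):
X(23)−Q(16)=7 → H
I(8)−P(15)=-7≡19 → T
Z(25)−M(12)=13 → N
X(23)−T(19)=4 → E
U(20)−Y(24)=-4≡22 → W

HTNEW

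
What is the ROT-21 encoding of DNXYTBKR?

YISTOWFM

D(3): 3+21=24 → Y
N(13): 13+21=34≡8 → I
X(23): 23+21=44≡18 → S
Y(24): 24+21=45≡19 → T
T(19): 19+21=40≡14 → O
B(1): 1+21=22 → W
K(10): 10+21=31≡5 → F
R(17): 17+21=38≡12 → M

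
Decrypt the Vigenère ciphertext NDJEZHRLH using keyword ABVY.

NCOGZGWNH

Repeat the key across the ciphertext: ABVYABVYA
N(13)−A(0): 13 → N
D(3)−B(1): 2 → C
J(9)−V(21): -12≡14 → O
E(4)−Y(24): -20≡6 → G
Z(25)−A(0): 25 → Z
H(7)−B(1): 6 → G
R(17)−V(21): -4≡22 → W
L(11)−Y(24): -13≡13 → N
H(7)−A(0): 7 → H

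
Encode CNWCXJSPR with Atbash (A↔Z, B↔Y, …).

C(2) → X(23)
N(13) → M(12)
W(22) → D(3)
C(2) → X(23)
X(23) → C(2)
J(9) → Q(16)
S(18) → H(7)
P(15) → K(10)
R(17) → I(8)

XMDXCQHKI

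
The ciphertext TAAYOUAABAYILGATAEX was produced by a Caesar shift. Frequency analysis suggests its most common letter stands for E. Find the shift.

22

The most frequent ciphertext letter is A (appears 7 times).
A is position 0; E is position 4.
Shift = -4≡22.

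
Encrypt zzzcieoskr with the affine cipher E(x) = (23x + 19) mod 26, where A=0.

z(25): 23·25+19=594≡22 → w
z(25): 23·25+19=594≡22 → w
z(25): 23·25+19=594≡22 → w
c(2): 23·2+19=65≡13 → n
i(8): 23·8+19=203≡21 → v
e(4): 23·4+19=111≡7 → h
o(14): 23·14+19=341≡3 → d
s(18): 23·18+19=433≡17 → r
k(10): 23·10+19=249≡15 → p
r(17): 23·17+19=410≡20 → u

wwwnvhdrpu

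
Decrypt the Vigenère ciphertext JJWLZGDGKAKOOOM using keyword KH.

ZCMEPZTZATAHEHC

Repeat the key across the ciphertext: KHKHKHKHKHKHKHK
J(9)−K(10): -1≡25 → Z
J(9)−H(7): 2 → C
W(22)−K(10): 12 → M
L(11)−H(7): 4 → E
Z(25)−K(10): 15 → P
G(6)−H(7): -1≡25 → Z
D(3)−K(10): -7≡19 → T
G(6)−H(7): -1≡25 → Z
K(10)−K(10): 0 → A
A(0)−H(7): -7≡19 → T
K(10)−K(10): 0 → A
O(14)−H(7): 7 → H
O(14)−K(10): 4 → E
O(14)−H(7): 7 → H
M(12)−K(10): 2 → C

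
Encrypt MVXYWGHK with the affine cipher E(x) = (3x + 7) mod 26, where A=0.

RSYBVZCL

M(12): 3·12+7=43≡17 → R
V(21): 3·21+7=70≡18 → S
X(23): 3·23+7=76≡24 → Y
Y(24): 3·24+7=79≡1 → B
W(22): 3·22+7=73≡21 → V
G(6): 3·6+7=25 → Z
H(7): 3·7+7=28≡2 → C
K(10): 3·10+7=37≡11 → L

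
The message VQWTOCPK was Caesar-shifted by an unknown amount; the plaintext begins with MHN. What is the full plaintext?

MHNKFTGB

From the crib: V(21)−M(12)=9, so the shift is 9.
Subtract 9 from each ciphertext letter:
V(21): 21−9=12 → M
Q(16): 16−9=7 → H
W(22): 22−9=13 → N
T(19): 19−9=10 → K
O(14): 14−9=5 → F
C(2): 2−9=-7≡19 → T
P(15): 15−9=6 → G
K(10): 10−9=1 → B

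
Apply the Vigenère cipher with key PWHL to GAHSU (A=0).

VWODJ

Repeat the key across the message: PWHLP
G(6)+P(15): 21 → V
A(0)+W(22): 22 → W
H(7)+H(7): 14 → O
S(18)+L(11): 29≡3 → D
U(20)+P(15): 35≡9 → J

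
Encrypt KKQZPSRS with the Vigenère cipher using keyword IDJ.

SNZHSBZV

Repeat the key across the message: IDJIDJID
K(10)+I(8): 18 → S
K(10)+D(3): 13 → N
Q(16)+J(9): 25 → Z
Z(25)+I(8): 33≡7 → H
P(15)+D(3): 18 → S
S(18)+J(9): 27≡1 → B
R(17)+I(8): 25 → Z
S(18)+D(3): 21 → V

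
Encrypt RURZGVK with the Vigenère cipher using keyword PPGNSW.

GJXMYRZ

Repeat the key across the message: PPGNSWP
R(17)+P(15): 32≡6 → G
U(20)+P(15): 35≡9 → J
R(17)+G(6): 23 → X
Z(25)+N(13): 38≡12 → M
G(6)+S(18): 24 → Y
V(21)+W(22): 43≡17 → R
K(10)+P(15): 25 → Z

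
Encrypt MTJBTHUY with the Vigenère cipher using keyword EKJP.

Repeat the key across the message: EKJPEKJP
M(12)+E(4): 16 → Q
T(19)+K(10): 29≡3 → D
J(9)+J(9): 18 → S
B(1)+P(15): 16 → Q
T(19)+E(4): 23 → X
H(7)+K(10): 17 → R
U(20)+J(9): 29≡3 → D
Y(24)+P(15): 39≡13 → N

QDSQXRDN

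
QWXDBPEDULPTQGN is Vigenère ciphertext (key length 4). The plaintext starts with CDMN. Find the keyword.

OTLQ

Subtract each crib letter from the matching ciphertext letter (mod 26):
Q(16)−C(2)=14 → O
W(22)−D(3)=19 → T
X(23)−M(12)=11 → L
D(3)−N(13)=-10≡16 → Q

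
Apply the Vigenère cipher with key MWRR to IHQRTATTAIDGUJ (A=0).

UDHIFWKKMEUXGF

Repeat the key across the message: MWRRMWRRMWRRMW
I(8)+M(12): 20 → U
H(7)+W(22): 29≡3 → D
Q(16)+R(17): 33≡7 → H
R(17)+R(17): 34≡8 → I
T(19)+M(12): 31≡5 → F
A(0)+W(22): 22 → W
T(19)+R(17): 36≡10 → K
T(19)+R(17): 36≡10 → K
A(0)+M(12): 12 → M
I(8)+W(22): 30≡4 → E
D(3)+R(17): 20 → U
G(6)+R(17): 23 → X
U(20)+M(12): 32≡6 → G
J(9)+W(22): 31≡5 → F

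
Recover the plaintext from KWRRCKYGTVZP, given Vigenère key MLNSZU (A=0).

Repeat the key across the ciphertext: MLNSZUMLNSZU
K(10)−M(12): -2≡24 → Y
W(22)−L(11): 11 → L
R(17)−N(13): 4 → E
R(17)−S(18): -1≡25 → Z
C(2)−Z(25): -23≡3 → D
K(10)−U(20): -10≡16 → Q
Y(24)−M(12): 12 → M
G(6)−L(11): -5≡21 → V
T(19)−N(13): 6 → G
V(21)−S(18): 3 → D
Z(25)−Z(25): 0 → A
P(15)−U(20): -5≡21 → V

YLEZDQMVGDAV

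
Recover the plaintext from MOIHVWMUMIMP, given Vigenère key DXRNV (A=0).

Repeat the key across the ciphertext: DXRNVDXRNVDX
M(12)−D(3): 9 → J
O(14)−X(23): -9≡17 → R
I(8)−R(17): -9≡17 → R
H(7)−N(13): -6≡20 → U
V(21)−V(21): 0 → A
W(22)−D(3): 19 → T
M(12)−X(23): -11≡15 → P
U(20)−R(17): 3 → D
M(12)−N(13): -1≡25 → Z
I(8)−V(21): -13≡13 → N
M(12)−D(3): 9 → J
P(15)−X(23): -8≡18 → S

JRRUATPDZNJS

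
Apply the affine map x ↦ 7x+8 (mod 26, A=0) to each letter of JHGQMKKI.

TFYQOAAM

J(9): 7·9+8=71≡19 → T
H(7): 7·7+8=57≡5 → F
G(6): 7·6+8=50≡24 → Y
Q(16): 7·16+8=120≡16 → Q
M(12): 7·12+8=92≡14 → O
K(10): 7·10+8=78≡0 → A
K(10): 7·10+8=78≡0 → A
I(8): 7·8+8=64≡12 → M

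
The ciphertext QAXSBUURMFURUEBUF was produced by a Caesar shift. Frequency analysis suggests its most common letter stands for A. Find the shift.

20

The most frequent ciphertext letter is U (appears 5 times).
U is position 20; A is position 0.
Shift = 20.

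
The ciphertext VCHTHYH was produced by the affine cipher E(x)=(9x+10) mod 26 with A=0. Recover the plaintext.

HCRBRQR

The inverse of 9 mod 26 is 3, since 9·3=27≡1. Apply D(y)=3·(y−10) mod 26:
V(21): 3·(21−10)=33≡7 → H
C(2): 3·(2−10)=-24≡2 → C
H(7): 3·(7−10)=-9≡17 → R
T(19): 3·(19−10)=27≡1 → B
H(7): 3·(7−10)=-9≡17 → R
Y(24): 3·(24−10)=42≡16 → Q
H(7): 3·(7−10)=-9≡17 → R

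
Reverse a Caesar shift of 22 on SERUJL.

S(18): 18−22=-4≡22 → W
E(4): 4−22=-18≡8 → I
R(17): 17−22=-5≡21 → V
U(20): 20−22=-2≡24 → Y
J(9): 9−22=-13≡13 → N
L(11): 11−22=-11≡15 → P

WIVYNP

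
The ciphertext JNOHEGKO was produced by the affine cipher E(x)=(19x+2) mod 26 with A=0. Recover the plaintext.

ZRCDWSKC

The inverse of 19 mod 26 is 11, since 19·11=209≡1. Apply D(y)=11·(y−2) mod 26:
J(9): 11·(9−2)=77≡25 → Z
N(13): 11·(13−2)=121≡17 → R
O(14): 11·(14−2)=132≡2 → C
H(7): 11·(7−2)=55≡3 → D
E(4): 11·(4−2)=22 → W
G(6): 11·(6−2)=44≡18 → S
K(10): 11·(10−2)=88≡10 → K
O(14): 11·(14−2)=132≡2 → C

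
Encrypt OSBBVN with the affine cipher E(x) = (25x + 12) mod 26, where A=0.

YULLRZ

O(14): 25·14+12=362≡24 → Y
S(18): 25·18+12=462≡20 → U
B(1): 25·1+12=37≡11 → L
B(1): 25·1+12=37≡11 → L
V(21): 25·21+12=537≡17 → R
N(13): 25·13+12=337≡25 → Z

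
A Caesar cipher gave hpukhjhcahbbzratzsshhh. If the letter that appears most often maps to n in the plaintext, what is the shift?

20

The most frequent ciphertext letter is h (appears 7 times).
h is position 7; n is position 13.
Shift = -6≡20.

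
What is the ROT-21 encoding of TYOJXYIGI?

T(19): 19+21=40≡14 → O
Y(24): 24+21=45≡19 → T
O(14): 14+21=35≡9 → J
J(9): 9+21=30≡4 → E
X(23): 23+21=44≡18 → S
Y(24): 24+21=45≡19 → T
I(8): 8+21=29≡3 → D
G(6): 6+21=27≡1 → B
I(8): 8+21=29≡3 → D

OTJESTDBD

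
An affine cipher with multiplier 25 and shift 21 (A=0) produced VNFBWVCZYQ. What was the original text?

The inverse of 25 mod 26 is 25, since 25·25=625≡1. Apply D(y)=25·(y−21) mod 26:
V(21): 25·(21−21)=0 → A
N(13): 25·(13−21)=-200≡8 → I
F(5): 25·(5−21)=-400≡16 → Q
B(1): 25·(1−21)=-500≡20 → U
W(22): 25·(22−21)=25 → Z
V(21): 25·(21−21)=0 → A
C(2): 25·(2−21)=-475≡19 → T
Z(25): 25·(25−21)=100≡22 → W
Y(24): 25·(24−21)=75≡23 → X
Q(16): 25·(16−21)=-125≡5 → F

AIQUZATWXF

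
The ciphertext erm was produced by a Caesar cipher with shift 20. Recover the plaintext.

kxs

e(4): 4−20=-16≡10 → k
r(17): 17−20=-3≡23 → x
m(12): 12−20=-8≡18 → s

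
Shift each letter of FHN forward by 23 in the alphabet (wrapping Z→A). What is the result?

F(5): 5+23=28≡2 → C
H(7): 7+23=30≡4 → E
N(13): 13+23=36≡10 → K

CEK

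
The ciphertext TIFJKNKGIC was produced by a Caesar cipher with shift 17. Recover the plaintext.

CROSTWTPRL

T(19): 19−17=2 → C
I(8): 8−17=-9≡17 → R
F(5): 5−17=-12≡14 → O
J(9): 9−17=-8≡18 → S
K(10): 10−17=-7≡19 → T
N(13): 13−17=-4≡22 → W
K(10): 10−17=-7≡19 → T
G(6): 6−17=-11≡15 → P
I(8): 8−17=-9≡17 → R
C(2): 2−17=-15≡11 → L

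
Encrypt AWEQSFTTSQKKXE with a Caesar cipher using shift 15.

PLTFHUIIHFZZMT

A(0): 0+15=15 → P
W(22): 22+15=37≡11 → L
E(4): 4+15=19 → T
Q(16): 16+15=31≡5 → F
S(18): 18+15=33≡7 → H
F(5): 5+15=20 → U
T(19): 19+15=34≡8 → I
T(19): 19+15=34≡8 → I
S(18): 18+15=33≡7 → H
Q(16): 16+15=31≡5 → F
K(10): 10+15=25 → Z
K(10): 10+15=25 → Z
X(23): 23+15=38≡12 → M
E(4): 4+15=19 → T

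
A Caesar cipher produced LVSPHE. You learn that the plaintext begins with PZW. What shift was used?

From the crib: L(11)−P(15)=-4≡22, so the shift is 22.

22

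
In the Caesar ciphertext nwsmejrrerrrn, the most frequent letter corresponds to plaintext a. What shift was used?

17

The most frequent ciphertext letter is r (appears 5 times).
r is position 17; a is position 0.
Shift = 17.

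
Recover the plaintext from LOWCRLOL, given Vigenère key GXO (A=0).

FRIWUXIO

Repeat the key across the ciphertext: GXOGXOGX
L(11)−G(6): 5 → F
O(14)−X(23): -9≡17 → R
W(22)−O(14): 8 → I
C(2)−G(6): -4≡22 → W
R(17)−X(23): -6≡20 → U
L(11)−O(14): -3≡23 → X
O(14)−G(6): 8 → I
L(11)−X(23): -12≡14 → O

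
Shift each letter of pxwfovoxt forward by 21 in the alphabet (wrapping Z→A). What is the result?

ksrajqjso

p(15): 15+21=36≡10 → k
x(23): 23+21=44≡18 → s
w(22): 22+21=43≡17 → r
f(5): 5+21=26≡0 → a
o(14): 14+21=35≡9 → j
v(21): 21+21=42≡16 → q
o(14): 14+21=35≡9 → j
x(23): 23+21=44≡18 → s
t(19): 19+21=40≡14 → o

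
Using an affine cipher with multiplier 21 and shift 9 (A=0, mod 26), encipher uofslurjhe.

u(20): 21·20+9=429≡13 → n
o(14): 21·14+9=303≡17 → r
f(5): 21·5+9=114≡10 → k
s(18): 21·18+9=387≡23 → x
l(11): 21·11+9=240≡6 → g
u(20): 21·20+9=429≡13 → n
r(17): 21·17+9=366≡2 → c
j(9): 21·9+9=198≡16 → q
h(7): 21·7+9=156≡0 → a
e(4): 21·4+9=93≡15 → p

nrkxgncqap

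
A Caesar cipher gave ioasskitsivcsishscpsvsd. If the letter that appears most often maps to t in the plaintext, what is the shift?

The most frequent ciphertext letter is s (appears 8 times).
s is position 18; t is position 19.
Shift = -1≡25.

25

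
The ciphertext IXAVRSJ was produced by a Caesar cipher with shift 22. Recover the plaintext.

MBEZVWN

I(8): 8−22=-14≡12 → M
X(23): 23−22=1 → B
A(0): 0−22=-22≡4 → E
V(21): 21−22=-1≡25 → Z
R(17): 17−22=-5≡21 → V
S(18): 18−22=-4≡22 → W
J(9): 9−22=-13≡13 → N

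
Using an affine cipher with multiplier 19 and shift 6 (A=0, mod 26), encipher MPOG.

M(12): 19·12+6=234≡0 → A
P(15): 19·15+6=291≡5 → F
O(14): 19·14+6=272≡12 → M
G(6): 19·6+6=120≡16 → Q

AFMQ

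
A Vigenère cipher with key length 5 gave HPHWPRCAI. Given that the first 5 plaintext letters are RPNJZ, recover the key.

QAUNQ

Subtract each crib letter from the matching ciphertext letter (mod 26):
H(7)−R(17)=-10≡16 → Q
P(15)−P(15)=0 → A
H(7)−N(13)=-6≡20 → U
W(22)−J(9)=13 → N
P(15)−Z(25)=-10≡16 → Q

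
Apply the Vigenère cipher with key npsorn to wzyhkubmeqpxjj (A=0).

joqvbhobwegkwy

Repeat the key across the message: npsornnpsornnp
w(22)+n(13): 35≡9 → j
z(25)+p(15): 40≡14 → o
y(24)+s(18): 42≡16 → q
h(7)+o(14): 21 → v
k(10)+r(17): 27≡1 → b
u(20)+n(13): 33≡7 → h
b(1)+n(13): 14 → o
m(12)+p(15): 27≡1 → b
e(4)+s(18): 22 → w
q(16)+o(14): 30≡4 → e
p(15)+r(17): 32≡6 → g
x(23)+n(13): 36≡10 → k
j(9)+n(13): 22 → w
j(9)+p(15): 24 → y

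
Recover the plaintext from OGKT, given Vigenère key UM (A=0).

UUQH

Repeat the key across the ciphertext: UMUM
O(14)−U(20): -6≡20 → U
G(6)−M(12): -6≡20 → U
K(10)−U(20): -10≡16 → Q
T(19)−M(12): 7 → H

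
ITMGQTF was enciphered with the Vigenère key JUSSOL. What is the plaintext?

Repeat the key across the ciphertext: JUSSOLJ
I(8)−J(9): -1≡25 → Z
T(19)−U(20): -1≡25 → Z
M(12)−S(18): -6≡20 → U
G(6)−S(18): -12≡14 → O
Q(16)−O(14): 2 → C
T(19)−L(11): 8 → I
F(5)−J(9): -4≡22 → W

ZZUOCIW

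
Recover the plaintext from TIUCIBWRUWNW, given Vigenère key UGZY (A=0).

Repeat the key across the ciphertext: UGZYUGZYUGZY
T(19)−U(20): -1≡25 → Z
I(8)−G(6): 2 → C
U(20)−Z(25): -5≡21 → V
C(2)−Y(24): -22≡4 → E
I(8)−U(20): -12≡14 → O
B(1)−G(6): -5≡21 → V
W(22)−Z(25): -3≡23 → X
R(17)−Y(24): -7≡19 → T
U(20)−U(20): 0 → A
W(22)−G(6): 16 → Q
N(13)−Z(25): -12≡14 → O
W(22)−Y(24): -2≡24 → Y

ZCVEOVXTAQOY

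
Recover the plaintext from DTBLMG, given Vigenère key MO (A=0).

RFPXAS

Repeat the key across the ciphertext: MOMOMO
D(3)−M(12): -9≡17 → R
T(19)−O(14): 5 → F
B(1)−M(12): -11≡15 → P
L(11)−O(14): -3≡23 → X
M(12)−M(12): 0 → A
G(6)−O(14): -8≡18 → S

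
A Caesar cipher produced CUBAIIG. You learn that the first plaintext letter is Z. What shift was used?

3

From the crib: C(2)−Z(25)=-23≡3, so the shift is 3.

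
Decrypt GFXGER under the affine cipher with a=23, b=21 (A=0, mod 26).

The inverse of 23 mod 26 is 17, since 23·17=391≡1. Apply D(y)=17·(y−21) mod 26:
G(6): 17·(6−21)=-255≡5 → F
F(5): 17·(5−21)=-272≡14 → O
X(23): 17·(23−21)=34≡8 → I
G(6): 17·(6−21)=-255≡5 → F
E(4): 17·(4−21)=-289≡23 → X
R(17): 17·(17−21)=-68≡10 → K

FOIFXK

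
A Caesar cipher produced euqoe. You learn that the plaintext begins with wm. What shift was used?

8

From the crib: e(4)−w(22)=-18≡8, so the shift is 8.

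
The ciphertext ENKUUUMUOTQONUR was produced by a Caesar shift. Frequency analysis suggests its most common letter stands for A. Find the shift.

20

The most frequent ciphertext letter is U (appears 5 times).
U is position 20; A is position 0.
Shift = 20.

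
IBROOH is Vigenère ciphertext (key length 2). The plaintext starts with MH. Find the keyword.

WU

Subtract each crib letter from the matching ciphertext letter (mod 26):
I(8)−M(12)=-4≡22 → W
B(1)−H(7)=-6≡20 → U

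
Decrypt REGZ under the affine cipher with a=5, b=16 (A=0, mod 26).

The inverse of 5 mod 26 is 21, since 5·21=105≡1. Apply D(y)=21·(y−16) mod 26:
R(17): 21·(17−16)=21 → V
E(4): 21·(4−16)=-252≡8 → I
G(6): 21·(6−16)=-210≡24 → Y
Z(25): 21·(25−16)=189≡7 → H

VIYH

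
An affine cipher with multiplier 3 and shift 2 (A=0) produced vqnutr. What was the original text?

pwvgxf

The inverse of 3 mod 26 is 9, since 3·9=27≡1. Apply D(y)=9·(y−2) mod 26:
v(21): 9·(21−2)=171≡15 → p
q(16): 9·(16−2)=126≡22 → w
n(13): 9·(13−2)=99≡21 → v
u(20): 9·(20−2)=162≡6 → g
t(19): 9·(19−2)=153≡23 → x
r(17): 9·(17−2)=135≡5 → f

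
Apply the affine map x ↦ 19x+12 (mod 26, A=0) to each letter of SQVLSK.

S(18): 19·18+12=354≡16 → Q
Q(16): 19·16+12=316≡4 → E
V(21): 19·21+12=411≡21 → V
L(11): 19·11+12=221≡13 → N
S(18): 19·18+12=354≡16 → Q
K(10): 19·10+12=202≡20 → U

QEVNQU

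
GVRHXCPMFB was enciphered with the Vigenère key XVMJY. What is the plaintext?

Repeat the key across the ciphertext: XVMJYXVMJY
G(6)−X(23): -17≡9 → J
V(21)−V(21): 0 → A
R(17)−M(12): 5 → F
H(7)−J(9): -2≡24 → Y
X(23)−Y(24): -1≡25 → Z
C(2)−X(23): -21≡5 → F
P(15)−V(21): -6≡20 → U
M(12)−M(12): 0 → A
F(5)−J(9): -4≡22 → W
B(1)−Y(24): -23≡3 → D

JAFYZFUAWD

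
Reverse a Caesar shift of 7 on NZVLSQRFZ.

N(13): 13−7=6 → G
Z(25): 25−7=18 → S
V(21): 21−7=14 → O
L(11): 11−7=4 → E
S(18): 18−7=11 → L
Q(16): 16−7=9 → J
R(17): 17−7=10 → K
F(5): 5−7=-2≡24 → Y
Z(25): 25−7=18 → S

GSOELJKYS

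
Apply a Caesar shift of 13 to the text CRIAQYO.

PEVNDLB

C(2): 2+13=15 → P
R(17): 17+13=30≡4 → E
I(8): 8+13=21 → V
A(0): 0+13=13 → N
Q(16): 16+13=29≡3 → D
Y(24): 24+13=37≡11 → L
O(14): 14+13=27≡1 → B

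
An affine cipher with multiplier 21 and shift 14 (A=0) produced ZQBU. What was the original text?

The inverse of 21 mod 26 is 5, since 21·5=105≡1. Apply D(y)=5·(y−14) mod 26:
Z(25): 5·(25−14)=55≡3 → D
Q(16): 5·(16−14)=10 → K
B(1): 5·(1−14)=-65≡13 → N
U(20): 5·(20−14)=30≡4 → E

DKNE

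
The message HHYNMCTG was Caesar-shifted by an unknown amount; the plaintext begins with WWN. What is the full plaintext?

From the crib: H(7)−W(22)=-15≡11, so the shift is 11.
Subtract 11 from each ciphertext letter:
H(7): 7−11=-4≡22 → W
H(7): 7−11=-4≡22 → W
Y(24): 24−11=13 → N
N(13): 13−11=2 → C
M(12): 12−11=1 → B
C(2): 2−11=-9≡17 → R
T(19): 19−11=8 → I
G(6): 6−11=-5≡21 → V

WWNCBRIV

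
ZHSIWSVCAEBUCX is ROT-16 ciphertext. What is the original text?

JRCSGCFMKOLEMH

Z(25): 25−16=9 → J
H(7): 7−16=-9≡17 → R
S(18): 18−16=2 → C
I(8): 8−16=-8≡18 → S
W(22): 22−16=6 → G
S(18): 18−16=2 → C
V(21): 21−16=5 → F
C(2): 2−16=-14≡12 → M
A(0): 0−16=-16≡10 → K
E(4): 4−16=-12≡14 → O
B(1): 1−16=-15≡11 → L
U(20): 20−16=4 → E
C(2): 2−16=-14≡12 → M
X(23): 23−16=7 → H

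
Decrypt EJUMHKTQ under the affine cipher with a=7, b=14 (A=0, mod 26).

The inverse of 7 mod 26 is 15, since 7·15=105≡1. Apply D(y)=15·(y−14) mod 26:
E(4): 15·(4−14)=-150≡6 → G
J(9): 15·(9−14)=-75≡3 → D
U(20): 15·(20−14)=90≡12 → M
M(12): 15·(12−14)=-30≡22 → W
H(7): 15·(7−14)=-105≡25 → Z
K(10): 15·(10−14)=-60≡18 → S
T(19): 15·(19−14)=75≡23 → X
Q(16): 15·(16−14)=30≡4 → E

GDMWZSXE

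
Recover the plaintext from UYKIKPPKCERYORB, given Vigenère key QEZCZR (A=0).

EULGLYZGDCSHYNC

Repeat the key across the ciphertext: QEZCZRQEZCZRQEZ
U(20)−Q(16): 4 → E
Y(24)−E(4): 20 → U
K(10)−Z(25): -15≡11 → L
I(8)−C(2): 6 → G
K(10)−Z(25): -15≡11 → L
P(15)−R(17): -2≡24 → Y
P(15)−Q(16): -1≡25 → Z
K(10)−E(4): 6 → G
C(2)−Z(25): -23≡3 → D
E(4)−C(2): 2 → C
R(17)−Z(25): -8≡18 → S
Y(24)−R(17): 7 → H
O(14)−Q(16): -2≡24 → Y
R(17)−E(4): 13 → N
B(1)−Z(25): -24≡2 → C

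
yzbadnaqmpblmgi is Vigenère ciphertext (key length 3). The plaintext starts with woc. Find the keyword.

clz

Subtract each crib letter from the matching ciphertext letter (mod 26):
y(24)−w(22)=2 → c
z(25)−o(14)=11 → l
b(1)−c(2)=-1≡25 → z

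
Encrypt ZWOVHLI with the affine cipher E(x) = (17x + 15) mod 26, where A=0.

YZTIEUV

Z(25): 17·25+15=440≡24 → Y
W(22): 17·22+15=389≡25 → Z
O(14): 17·14+15=253≡19 → T
V(21): 17·21+15=372≡8 → I
H(7): 17·7+15=134≡4 → E
L(11): 17·11+15=202≡20 → U
I(8): 17·8+15=151≡21 → V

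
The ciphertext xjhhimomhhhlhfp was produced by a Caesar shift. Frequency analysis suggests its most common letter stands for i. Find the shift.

The most frequent ciphertext letter is h (appears 6 times).
h is position 7; i is position 8.
Shift = -1≡25.

25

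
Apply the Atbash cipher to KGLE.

PTOV

K(10) → P(15)
G(6) → T(19)
L(11) → O(14)
E(4) → V(21)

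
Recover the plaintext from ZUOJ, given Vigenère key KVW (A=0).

PZSZ

Repeat the key across the ciphertext: KVWK
Z(25)−K(10): 15 → P
U(20)−V(21): -1≡25 → Z
O(14)−W(22): -8≡18 → S
J(9)−K(10): -1≡25 → Z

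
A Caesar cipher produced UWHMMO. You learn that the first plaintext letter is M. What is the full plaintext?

MOZEEG

From the crib: U(20)−M(12)=8, so the shift is 8.
Subtract 8 from each ciphertext letter:
U(20): 20−8=12 → M
W(22): 22−8=14 → O
H(7): 7−8=-1≡25 → Z
M(12): 12−8=4 → E
M(12): 12−8=4 → E
O(14): 14−8=6 → G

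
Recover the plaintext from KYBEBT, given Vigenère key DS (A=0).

Repeat the key across the ciphertext: DSDSDS
K(10)−D(3): 7 → H
Y(24)−S(18): 6 → G
B(1)−D(3): -2≡24 → Y
E(4)−S(18): -14≡12 → M
B(1)−D(3): -2≡24 → Y
T(19)−S(18): 1 → B

HGYMYB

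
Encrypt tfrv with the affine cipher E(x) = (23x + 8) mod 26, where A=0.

dtjx

t(19): 23·19+8=445≡3 → d
f(5): 23·5+8=123≡19 → t
r(17): 23·17+8=399≡9 → j
v(21): 23·21+8=491≡23 → x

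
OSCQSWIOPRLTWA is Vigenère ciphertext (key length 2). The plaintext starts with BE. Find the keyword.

Subtract each crib letter from the matching ciphertext letter (mod 26):
O(14)−B(1)=13 → N
S(18)−E(4)=14 → O

NO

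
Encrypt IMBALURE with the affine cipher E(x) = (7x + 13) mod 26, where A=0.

RTUNMXCP

I(8): 7·8+13=69≡17 → R
M(12): 7·12+13=97≡19 → T
B(1): 7·1+13=20 → U
A(0): 7·0+13=13 → N
L(11): 7·11+13=90≡12 → M
U(20): 7·20+13=153≡23 → X
R(17): 7·17+13=132≡2 → C
E(4): 7·4+13=41≡15 → P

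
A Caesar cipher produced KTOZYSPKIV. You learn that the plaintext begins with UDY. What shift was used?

From the crib: K(10)−U(20)=-10≡16, so the shift is 16.

16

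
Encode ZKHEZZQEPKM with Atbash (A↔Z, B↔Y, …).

APSVAAJVKPN

Z(25) → A(0)
K(10) → P(15)
H(7) → S(18)
E(4) → V(21)
Z(25) → A(0)
Z(25) → A(0)
Q(16) → J(9)
E(4) → V(21)
P(15) → K(10)
K(10) → P(15)
M(12) → N(13)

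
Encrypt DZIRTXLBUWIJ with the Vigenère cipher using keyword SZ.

VYAQLWDAMVAI

Repeat the key across the message: SZSZSZSZSZSZ
D(3)+S(18): 21 → V
Z(25)+Z(25): 50≡24 → Y
I(8)+S(18): 26≡0 → A
R(17)+Z(25): 42≡16 → Q
T(19)+S(18): 37≡11 → L
X(23)+Z(25): 48≡22 → W
L(11)+S(18): 29≡3 → D
B(1)+Z(25): 26≡0 → A
U(20)+S(18): 38≡12 → M
W(22)+Z(25): 47≡21 → V
I(8)+S(18): 26≡0 → A
J(9)+Z(25): 34≡8 → I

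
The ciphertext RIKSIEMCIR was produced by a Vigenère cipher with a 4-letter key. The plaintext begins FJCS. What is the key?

Subtract each crib letter from the matching ciphertext letter (mod 26):
R(17)−F(5)=12 → M
I(8)−J(9)=-1≡25 → Z
K(10)−C(2)=8 → I
S(18)−S(18)=0 → A

MZIA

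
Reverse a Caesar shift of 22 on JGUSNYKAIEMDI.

NKYWRCOEMIQHM

J(9): 9−22=-13≡13 → N
G(6): 6−22=-16≡10 → K
U(20): 20−22=-2≡24 → Y
S(18): 18−22=-4≡22 → W
N(13): 13−22=-9≡17 → R
Y(24): 24−22=2 → C
K(10): 10−22=-12≡14 → O
A(0): 0−22=-22≡4 → E
I(8): 8−22=-14≡12 → M
E(4): 4−22=-18≡8 → I
M(12): 12−22=-10≡16 → Q
D(3): 3−22=-19≡7 → H
I(8): 8−22=-14≡12 → M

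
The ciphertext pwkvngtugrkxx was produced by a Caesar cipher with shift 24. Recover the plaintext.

rymxpivwitmzz

p(15): 15−24=-9≡17 → r
w(22): 22−24=-2≡24 → y
k(10): 10−24=-14≡12 → m
v(21): 21−24=-3≡23 → x
n(13): 13−24=-11≡15 → p
g(6): 6−24=-18≡8 → i
t(19): 19−24=-5≡21 → v
u(20): 20−24=-4≡22 → w
g(6): 6−24=-18≡8 → i
r(17): 17−24=-7≡19 → t
k(10): 10−24=-14≡12 → m
x(23): 23−24=-1≡25 → z
x(23): 23−24=-1≡25 → z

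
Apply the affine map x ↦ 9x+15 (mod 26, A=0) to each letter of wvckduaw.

w(22): 9·22+15=213≡5 → f
v(21): 9·21+15=204≡22 → w
c(2): 9·2+15=33≡7 → h
k(10): 9·10+15=105≡1 → b
d(3): 9·3+15=42≡16 → q
u(20): 9·20+15=195≡13 → n
a(0): 9·0+15=15 → p
w(22): 9·22+15=213≡5 → f

fwhbqnpf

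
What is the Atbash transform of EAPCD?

VZKXW

E(4) → V(21)
A(0) → Z(25)
P(15) → K(10)
C(2) → X(23)
D(3) → W(22)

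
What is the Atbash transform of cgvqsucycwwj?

xtejhfxbxddq

c(2) → x(23)
g(6) → t(19)
v(21) → e(4)
q(16) → j(9)
s(18) → h(7)
u(20) → f(5)
c(2) → x(23)
y(24) → b(1)
c(2) → x(23)
w(22) → d(3)
w(22) → d(3)
j(9) → q(16)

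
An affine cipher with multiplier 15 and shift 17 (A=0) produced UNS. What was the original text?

VYH

The inverse of 15 mod 26 is 7, since 15·7=105≡1. Apply D(y)=7·(y−17) mod 26:
U(20): 7·(20−17)=21 → V
N(13): 7·(13−17)=-28≡24 → Y
S(18): 7·(18−17)=7 → H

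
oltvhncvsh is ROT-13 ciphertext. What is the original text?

bygiuapifu

o(14): 14−13=1 → b
l(11): 11−13=-2≡24 → y
t(19): 19−13=6 → g
v(21): 21−13=8 → i
h(7): 7−13=-6≡20 → u
n(13): 13−13=0 → a
c(2): 2−13=-11≡15 → p
v(21): 21−13=8 → i
s(18): 18−13=5 → f
h(7): 7−13=-6≡20 → u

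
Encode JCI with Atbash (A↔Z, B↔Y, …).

QXR

J(9) → Q(16)
C(2) → X(23)
I(8) → R(17)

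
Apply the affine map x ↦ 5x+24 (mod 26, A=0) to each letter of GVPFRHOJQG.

G(6): 5·6+24=54≡2 → C
V(21): 5·21+24=129≡25 → Z
P(15): 5·15+24=99≡21 → V
F(5): 5·5+24=49≡23 → X
R(17): 5·17+24=109≡5 → F
H(7): 5·7+24=59≡7 → H
O(14): 5·14+24=94≡16 → Q
J(9): 5·9+24=69≡17 → R
Q(16): 5·16+24=104≡0 → A
G(6): 5·6+24=54≡2 → C

CZVXFHQRAC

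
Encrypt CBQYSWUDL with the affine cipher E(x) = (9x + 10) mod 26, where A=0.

CTYSQAILF

C(2): 9·2+10=28≡2 → C
B(1): 9·1+10=19 → T
Q(16): 9·16+10=154≡24 → Y
Y(24): 9·24+10=226≡18 → S
S(18): 9·18+10=172≡16 → Q
W(22): 9·22+10=208≡0 → A
U(20): 9·20+10=190≡8 → I
D(3): 9·3+10=37≡11 → L
L(11): 9·11+10=109≡5 → F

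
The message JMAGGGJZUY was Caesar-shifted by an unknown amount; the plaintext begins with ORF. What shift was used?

21

From the crib: J(9)−O(14)=-5≡21, so the shift is 21.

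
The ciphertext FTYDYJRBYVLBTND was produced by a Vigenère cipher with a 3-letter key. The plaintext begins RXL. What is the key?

Subtract each crib letter from the matching ciphertext letter (mod 26):
F(5)−R(17)=-12≡14 → O
T(19)−X(23)=-4≡22 → W
Y(24)−L(11)=13 → N

OWN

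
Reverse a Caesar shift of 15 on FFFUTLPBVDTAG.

F(5): 5−15=-10≡16 → Q
F(5): 5−15=-10≡16 → Q
F(5): 5−15=-10≡16 → Q
U(20): 20−15=5 → F
T(19): 19−15=4 → E
L(11): 11−15=-4≡22 → W
P(15): 15−15=0 → A
B(1): 1−15=-14≡12 → M
V(21): 21−15=6 → G
D(3): 3−15=-12≡14 → O
T(19): 19−15=4 → E
A(0): 0−15=-15≡11 → L
G(6): 6−15=-9≡17 → R

QQQFEWAMGOELR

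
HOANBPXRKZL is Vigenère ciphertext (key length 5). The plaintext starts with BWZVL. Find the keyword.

Subtract each crib letter from the matching ciphertext letter (mod 26):
H(7)−B(1)=6 → G
O(14)−W(22)=-8≡18 → S
A(0)−Z(25)=-25≡1 → B
N(13)−V(21)=-8≡18 → S
B(1)−L(11)=-10≡16 → Q

GSBSQ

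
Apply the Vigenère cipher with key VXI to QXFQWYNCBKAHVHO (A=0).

Repeat the key across the message: VXIVXIVXIVXIVXI
Q(16)+V(21): 37≡11 → L
X(23)+X(23): 46≡20 → U
F(5)+I(8): 13 → N
Q(16)+V(21): 37≡11 → L
W(22)+X(23): 45≡19 → T
Y(24)+I(8): 32≡6 → G
N(13)+V(21): 34≡8 → I
C(2)+X(23): 25 → Z
B(1)+I(8): 9 → J
K(10)+V(21): 31≡5 → F
A(0)+X(23): 23 → X
H(7)+I(8): 15 → P
V(21)+V(21): 42≡16 → Q
H(7)+X(23): 30≡4 → E
O(14)+I(8): 22 → W

LUNLTGIZJFXPQEW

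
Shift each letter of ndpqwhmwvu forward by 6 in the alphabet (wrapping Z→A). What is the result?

n(13): 13+6=19 → t
d(3): 3+6=9 → j
p(15): 15+6=21 → v
q(16): 16+6=22 → w
w(22): 22+6=28≡2 → c
h(7): 7+6=13 → n
m(12): 12+6=18 → s
w(22): 22+6=28≡2 → c
v(21): 21+6=27≡1 → b
u(20): 20+6=26≡0 → a

tjvwcnscba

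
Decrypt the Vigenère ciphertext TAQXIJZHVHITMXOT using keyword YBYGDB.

Repeat the key across the ciphertext: YBYGDBYBYGDBYBYG
T(19)−Y(24): -5≡21 → V
A(0)−B(1): -1≡25 → Z
Q(16)−Y(24): -8≡18 → S
X(23)−G(6): 17 → R
I(8)−D(3): 5 → F
J(9)−B(1): 8 → I
Z(25)−Y(24): 1 → B
H(7)−B(1): 6 → G
V(21)−Y(24): -3≡23 → X
H(7)−G(6): 1 → B
I(8)−D(3): 5 → F
T(19)−B(1): 18 → S
M(12)−Y(24): -12≡14 → O
X(23)−B(1): 22 → W
O(14)−Y(24): -10≡16 → Q
T(19)−G(6): 13 → N

VZSRFIBGXBFSOWQN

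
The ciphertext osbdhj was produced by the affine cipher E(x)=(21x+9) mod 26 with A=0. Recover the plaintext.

The inverse of 21 mod 26 is 5, since 21·5=105≡1. Apply D(y)=5·(y−9) mod 26:
o(14): 5·(14−9)=25 → z
s(18): 5·(18−9)=45≡19 → t
b(1): 5·(1−9)=-40≡12 → m
d(3): 5·(3−9)=-30≡22 → w
h(7): 5·(7−9)=-10≡16 → q
j(9): 5·(9−9)=0 → a

ztmwqa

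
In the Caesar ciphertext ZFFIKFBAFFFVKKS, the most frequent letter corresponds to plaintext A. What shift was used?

The most frequent ciphertext letter is F (appears 6 times).
F is position 5; A is position 0.
Shift = 5.

5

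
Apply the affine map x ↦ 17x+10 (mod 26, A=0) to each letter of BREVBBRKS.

BNADBBNYE

B(1): 17·1+10=27≡1 → B
R(17): 17·17+10=299≡13 → N
E(4): 17·4+10=78≡0 → A
V(21): 17·21+10=367≡3 → D
B(1): 17·1+10=27≡1 → B
B(1): 17·1+10=27≡1 → B
R(17): 17·17+10=299≡13 → N
K(10): 17·10+10=180≡24 → Y
S(18): 17·18+10=316≡4 → E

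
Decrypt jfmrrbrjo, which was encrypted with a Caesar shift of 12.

j(9): 9−12=-3≡23 → x
f(5): 5−12=-7≡19 → t
m(12): 12−12=0 → a
r(17): 17−12=5 → f
r(17): 17−12=5 → f
b(1): 1−12=-11≡15 → p
r(17): 17−12=5 → f
j(9): 9−12=-3≡23 → x
o(14): 14−12=2 → c

xtaffpfxc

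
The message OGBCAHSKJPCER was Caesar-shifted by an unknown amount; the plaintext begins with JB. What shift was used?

From the crib: O(14)−J(9)=5, so the shift is 5.

5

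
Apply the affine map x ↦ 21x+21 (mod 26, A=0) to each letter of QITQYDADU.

THETFGVGZ

Q(16): 21·16+21=357≡19 → T
I(8): 21·8+21=189≡7 → H
T(19): 21·19+21=420≡4 → E
Q(16): 21·16+21=357≡19 → T
Y(24): 21·24+21=525≡5 → F
D(3): 21·3+21=84≡6 → G
A(0): 21·0+21=21 → V
D(3): 21·3+21=84≡6 → G
U(20): 21·20+21=441≡25 → Z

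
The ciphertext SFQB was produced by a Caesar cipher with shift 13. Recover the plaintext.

FSDO

S(18): 18−13=5 → F
F(5): 5−13=-8≡18 → S
Q(16): 16−13=3 → D
B(1): 1−13=-12≡14 → O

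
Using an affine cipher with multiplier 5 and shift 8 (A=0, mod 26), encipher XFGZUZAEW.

X(23): 5·23+8=123≡19 → T
F(5): 5·5+8=33≡7 → H
G(6): 5·6+8=38≡12 → M
Z(25): 5·25+8=133≡3 → D
U(20): 5·20+8=108≡4 → E
Z(25): 5·25+8=133≡3 → D
A(0): 5·0+8=8 → I
E(4): 5·4+8=28≡2 → C
W(22): 5·22+8=118≡14 → O

THMDEDICO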